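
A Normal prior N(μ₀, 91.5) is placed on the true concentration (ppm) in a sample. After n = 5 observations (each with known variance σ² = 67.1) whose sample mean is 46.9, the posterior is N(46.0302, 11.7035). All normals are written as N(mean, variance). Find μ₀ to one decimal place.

μ₀ = 40.1

With known observation variance, the Normal–Normal posterior has precision τ_n = τ₀ + n/σ² and mean μ_n = (τ₀μ₀ + (n/σ²)x̄)/τ_n.
Here τ₀ = 1/91.5 = 0.010929 and τ_data = 5/67.1 = 0.074516, so τ_n = 0.085445.
Rearranging for μ₀: μ₀ = (μ_n·τ_n − τ_data·x̄)/τ₀ = (46.0302·0.085445 − 0.074516·46.9) / 0.010929 = 0.438250/0.010929 ≈ 40.1.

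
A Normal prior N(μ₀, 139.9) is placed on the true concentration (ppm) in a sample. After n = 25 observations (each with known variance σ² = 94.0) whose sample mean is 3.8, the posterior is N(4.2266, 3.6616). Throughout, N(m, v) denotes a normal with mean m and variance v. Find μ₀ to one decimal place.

μ₀ = 20.1

The posterior mean is a precision-weighted average: μ_n = (τ₀μ₀ + τ_data·x̄)/(τ₀+τ_data), with τ₀=1/σ₀² and τ_data=n/σ².
Here τ₀ = 1/139.9 = 0.007148 and τ_data = 25/94.0 = 0.265957, so τ_n = 0.273105.
Rearranging for μ₀: μ₀ = (μ_n·τ_n − τ_data·x̄)/τ₀ = (4.2266·0.273105 − 0.265957·3.8) / 0.007148 = 0.143669/0.007148 ≈ 20.1.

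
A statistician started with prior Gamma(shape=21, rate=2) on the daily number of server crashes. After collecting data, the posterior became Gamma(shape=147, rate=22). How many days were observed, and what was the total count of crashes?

n = 20 days with total 126 crashes

Gamma–Poisson conjugacy: posterior shape = α + Σxᵢ, posterior rate = β + n.
Matching: Σxᵢ = 147 − 21 = 126 and n = 22 − 2 = 20.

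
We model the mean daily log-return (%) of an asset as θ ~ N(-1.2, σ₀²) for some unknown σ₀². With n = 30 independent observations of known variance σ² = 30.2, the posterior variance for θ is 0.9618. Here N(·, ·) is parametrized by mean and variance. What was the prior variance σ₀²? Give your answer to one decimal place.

σ₀² = 21.6

Posterior precision equals prior precision plus data precision: 1/σ_n² = 1/σ₀² + n/σ².
So 1/σ₀² = 1/0.9618 − 30/30.2 = 1.039717 − 0.993377 = 0.046340.
Hence σ₀² = 1/0.046340 ≈ 21.6.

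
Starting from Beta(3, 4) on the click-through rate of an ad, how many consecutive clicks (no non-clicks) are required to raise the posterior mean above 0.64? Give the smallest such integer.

k = 5

After k clicks and 0 non-clicks the posterior is Beta(3+k, 4), with mean (3+k)/(3+4+k).
Set (3+k)/(7+k) > 0.64 and solve: k > (0.64·7 − 3)/(1 − 0.64) = 4.111.
The smallest integer exceeding 4.111 is 5, and checking k=5: (8)/(12) = 0.6667 > 0.64.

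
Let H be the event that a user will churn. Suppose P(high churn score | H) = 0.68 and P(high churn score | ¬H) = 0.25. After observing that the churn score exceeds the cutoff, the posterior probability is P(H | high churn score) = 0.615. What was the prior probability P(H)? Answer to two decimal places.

P(H) = 0.37

Bayes' rule in odds form gives O(H|E) = O(H)·[P(E|H)/P(E|¬H)], hence O(H) = O(H|E)/LR.
Posterior odds = 0.615/(1−0.615) = 1.5974. LR = 0.68/0.25 = 2.7200.
Prior odds = 1.5974/2.7200 = 0.5873, so P(H) = 0.5873/(1+0.5873) ≈ 0.37.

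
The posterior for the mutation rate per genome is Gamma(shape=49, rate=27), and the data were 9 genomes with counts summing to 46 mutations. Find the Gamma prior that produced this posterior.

Gamma–Poisson conjugacy: posterior shape = α + Σxᵢ, posterior rate = β + n.
So α = 49 − 46 = 3 and β = 27 − 9 = 18.

Gamma(shape=3, rate=18)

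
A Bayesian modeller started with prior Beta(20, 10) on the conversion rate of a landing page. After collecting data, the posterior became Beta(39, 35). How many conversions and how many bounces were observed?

19 conversions and 25 bounces

Beta is conjugate to the binomial likelihood: posterior = Beta(a+s, b+f).
So s = 39 − 20 = 19 and f = 35 − 10 = 25.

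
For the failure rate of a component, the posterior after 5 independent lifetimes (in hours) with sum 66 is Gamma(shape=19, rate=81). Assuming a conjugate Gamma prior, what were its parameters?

Gamma(shape=14, rate=15)

For an exponential likelihood with a Gamma(α, β) prior on the rate, n observations with total T give posterior Gamma(α+n, β+T).
So α = 19 − 5 = 14 and β = 81 − 66 = 15.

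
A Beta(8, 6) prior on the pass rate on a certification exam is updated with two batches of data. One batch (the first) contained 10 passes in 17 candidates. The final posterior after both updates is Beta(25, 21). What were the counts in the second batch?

Because Beta–binomial updating is additive in the counts, the combined data contributed (α_post−α_prior, β_post−β_prior) successes and failures.
Total across both batches: 25−8=17 passes, 21−6=15 failures.
Subtract the first batch: 17−10=7 passes and 15−7=8 failures.

7 passes and 8 failures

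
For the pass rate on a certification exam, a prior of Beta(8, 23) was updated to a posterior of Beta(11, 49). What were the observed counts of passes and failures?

3 passes and 26 failures

Beta is conjugate to the binomial likelihood: posterior = Beta(α+s, β+f).
Match parameters: s=11−8=3, f=49−23=26.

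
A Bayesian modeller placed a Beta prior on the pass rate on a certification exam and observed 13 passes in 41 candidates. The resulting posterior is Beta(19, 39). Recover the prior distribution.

Beta(6, 11)

A Beta(α, β) prior with s successes and f failures in binomial data gives a Beta(α+s, β+f) posterior.
Subtract the data counts: 19−13=6, 39−28=11.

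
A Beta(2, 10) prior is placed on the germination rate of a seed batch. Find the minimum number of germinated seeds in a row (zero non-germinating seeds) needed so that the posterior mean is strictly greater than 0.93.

k = 131

After k germinated seeds and 0 non-germinating seeds the posterior is Beta(2+k, 10), with mean (2+k)/(2+10+k).
Set (2+k)/(12+k) > 0.93 and solve: k > (0.93·12 − 2)/(1 − 0.93) = 130.857.
The smallest integer exceeding 130.857 is 131, and checking k=131: (133)/(143) = 0.9301 > 0.93.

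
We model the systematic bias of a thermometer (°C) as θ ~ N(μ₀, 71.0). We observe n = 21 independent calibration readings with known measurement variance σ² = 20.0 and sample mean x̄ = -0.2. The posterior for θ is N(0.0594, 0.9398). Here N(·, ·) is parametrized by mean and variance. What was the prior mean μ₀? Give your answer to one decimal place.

The posterior mean is a precision-weighted average: μ_n = (τ₀μ₀ + τ_data·x̄)/(τ₀+τ_data), with τ₀=1/σ₀² and τ_data=n/σ².
Here τ₀ = 1/71.0 = 0.014085 and τ_data = 21/20.0 = 1.050000, so τ_n = 1.064085.
Rearranging for μ₀: μ₀ = (μ_n·τ_n − τ_data·x̄)/τ₀ = (0.0594·1.064085 − 1.050000·-0.2) / 0.014085 = 0.273207/0.014085 ≈ 19.4.

μ₀ = 19.4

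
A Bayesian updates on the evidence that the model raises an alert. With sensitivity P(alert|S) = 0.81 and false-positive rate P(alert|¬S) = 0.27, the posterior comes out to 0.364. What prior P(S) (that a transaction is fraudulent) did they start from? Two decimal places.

P(S) = 0.16

Bayes' rule in odds form gives O(S|E) = O(S)·[P(E|S)/P(E|¬S)], hence O(S) = O(S|E)/LR.
Posterior odds = 0.364/(1−0.364) = 0.5723. LR = 0.81/0.27 = 3.0000.
Prior odds = 0.5723/3.0000 = 0.1908, so P(S) = 0.1908/(1+0.1908) ≈ 0.16.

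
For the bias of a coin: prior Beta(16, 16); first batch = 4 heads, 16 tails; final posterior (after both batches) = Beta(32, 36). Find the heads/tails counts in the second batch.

12 heads and 4 tails

Because Beta–binomial updating is additive in the counts, the combined data contributed (α_post−α_prior, β_post−β_prior) successes and failures.
Total across both batches: 32−16=16 heads, 36−16=20 tails.
Subtract the first batch: 16−4=12 heads and 20−16=4 tails.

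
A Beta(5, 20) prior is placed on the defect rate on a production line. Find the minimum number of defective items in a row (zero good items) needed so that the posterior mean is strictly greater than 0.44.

k = 11

After k defective items and 0 good items the posterior is Beta(5+k, 20), with mean (5+k)/(5+20+k).
Set (5+k)/(25+k) > 0.44 and solve: k > (0.44·25 − 5)/(1 − 0.44) = 10.714.
The smallest integer exceeding 10.714 is 11.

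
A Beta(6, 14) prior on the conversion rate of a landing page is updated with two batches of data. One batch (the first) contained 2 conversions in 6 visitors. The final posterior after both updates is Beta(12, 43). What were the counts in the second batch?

4 conversions and 25 bounces

Because Beta–binomial updating is additive in the counts, the combined data contributed (α_post−α_prior, β_post−β_prior) successes and failures.
Total across both batches: 12−6=6 conversions, 43−14=29 bounces.
Subtract the first batch: 6−2=4 conversions and 29−4=25 bounces.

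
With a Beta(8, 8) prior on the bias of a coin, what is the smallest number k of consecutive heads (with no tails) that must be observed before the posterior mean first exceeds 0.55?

After k heads and 0 tails the posterior is Beta(8+k, 8), with mean (8+k)/(8+8+k).
Set (8+k)/(16+k) > 0.55 and solve: k > (0.55·16 − 8)/(1 − 0.55) = 1.778.
The smallest integer exceeding 1.778 is 2, and checking k=2: (10)/(18) = 0.5556 > 0.55.

k = 2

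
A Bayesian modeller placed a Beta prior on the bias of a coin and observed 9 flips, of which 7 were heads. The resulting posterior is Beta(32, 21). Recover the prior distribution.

Beta(25, 19)

A Beta(a, b) prior with s successes and f failures in binomial data gives a Beta(a+s, b+f) posterior.
Subtract the data counts: 32−7=25, 21−2=19.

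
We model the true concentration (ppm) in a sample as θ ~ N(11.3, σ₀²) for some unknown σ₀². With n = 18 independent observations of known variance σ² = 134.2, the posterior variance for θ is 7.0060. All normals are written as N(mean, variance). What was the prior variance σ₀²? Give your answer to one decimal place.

For the Normal–Normal model with known σ², precisions add: τ_n = τ₀ + n/σ².
So 1/σ₀² = 1/7.0060 − 18/134.2 = 0.142735 − 0.134128 = 0.008607.
Hence σ₀² = 1/0.008607 ≈ 116.2.

σ₀² = 116.2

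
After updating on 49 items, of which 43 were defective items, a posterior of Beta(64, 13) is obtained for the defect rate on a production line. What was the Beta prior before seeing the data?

Beta(21, 7)

Under Beta–binomial conjugacy the posterior parameters are (α+s, β+f).
Subtract the data counts: 64−43=21, 13−6=7.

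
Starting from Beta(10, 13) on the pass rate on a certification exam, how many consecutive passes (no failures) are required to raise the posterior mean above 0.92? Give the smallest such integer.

After k passes and 0 failures the posterior is Beta(10+k, 13), with mean (10+k)/(10+13+k).
Set (10+k)/(23+k) > 0.92 and solve: k > (0.92·23 − 10)/(1 − 0.92) = 139.500.
The smallest integer exceeding 139.500 is 140.

k = 140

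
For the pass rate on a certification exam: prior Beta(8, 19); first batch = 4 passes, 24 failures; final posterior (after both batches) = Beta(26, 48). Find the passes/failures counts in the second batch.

14 passes and 5 failures

Because Beta–binomial updating is additive in the counts, the combined data contributed (α_post−α_prior, β_post−β_prior) successes and failures.
Total across both batches: 26−8=18 passes, 48−19=29 failures.
Subtract the first batch: 18−4=14 passes and 29−24=5 failures.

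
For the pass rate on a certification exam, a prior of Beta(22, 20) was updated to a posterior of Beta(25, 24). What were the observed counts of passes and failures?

Under Beta–binomial conjugacy the posterior parameters are (a+s, b+f).
So s = 25 − 22 = 3 and f = 24 − 20 = 4.

3 passes and 4 failures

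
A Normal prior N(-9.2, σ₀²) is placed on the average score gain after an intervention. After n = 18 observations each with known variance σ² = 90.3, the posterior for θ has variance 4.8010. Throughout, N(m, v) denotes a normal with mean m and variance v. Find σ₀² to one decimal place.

σ₀² = 111.7

For the Normal–Normal model with known σ², precisions add: τ_n = τ₀ + n/σ².
So 1/σ₀² = 1/4.8010 − 18/90.3 = 0.208290 − 0.199336 = 0.008954.
Hence σ₀² = 1/0.008954 ≈ 111.7.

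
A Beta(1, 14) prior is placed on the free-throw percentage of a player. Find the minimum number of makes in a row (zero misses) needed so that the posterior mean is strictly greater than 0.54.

After k makes and 0 misses the posterior is Beta(1+k, 14), with mean (1+k)/(1+14+k).
Set (1+k)/(15+k) > 0.54 and solve: k > (0.54·15 − 1)/(1 − 0.54) = 15.435.
The smallest integer exceeding 15.435 is 16, and checking k=16: (17)/(31) = 0.5484 > 0.54.

k = 16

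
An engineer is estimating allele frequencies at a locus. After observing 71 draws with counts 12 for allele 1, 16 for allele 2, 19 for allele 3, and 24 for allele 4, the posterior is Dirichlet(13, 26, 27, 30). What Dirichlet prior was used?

For a Dirichlet(α) prior with multinomial counts c, the posterior is Dirichlet(α + c) componentwise.
Subtract each count from the matching posterior parameter: 13−12=1, 26−16=10, 27−19=8, 30−24=6.

Dirichlet(1, 10, 8, 6)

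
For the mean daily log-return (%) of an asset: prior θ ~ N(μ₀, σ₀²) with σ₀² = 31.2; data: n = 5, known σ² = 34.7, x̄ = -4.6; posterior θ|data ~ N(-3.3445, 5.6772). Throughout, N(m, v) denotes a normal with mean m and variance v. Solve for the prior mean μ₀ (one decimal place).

μ₀ = 2.3

With known observation variance, the Normal–Normal posterior has precision τ_n = τ₀ + n/σ² and mean μ_n = (τ₀μ₀ + (n/σ²)x̄)/τ_n.
Here τ₀ = 1/31.2 = 0.032051 and τ_data = 5/34.7 = 0.144092, so τ_n = 0.176143.
Rearranging for μ₀: μ₀ = (μ_n·τ_n − τ_data·x̄)/τ₀ = (-3.3445·0.176143 − 0.144092·-4.6) / 0.032051 = 0.073713/0.032051 ≈ 2.3.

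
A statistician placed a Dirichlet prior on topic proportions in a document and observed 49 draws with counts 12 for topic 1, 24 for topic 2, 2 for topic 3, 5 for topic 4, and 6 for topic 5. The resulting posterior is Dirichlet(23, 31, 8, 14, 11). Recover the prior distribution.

For a Dirichlet(α) prior with multinomial counts c, the posterior is Dirichlet(α + c) componentwise.
Subtract each count from the matching posterior parameter: 23−12=11, 31−24=7, 8−2=6, 14−5=9, 11−6=5.

Dirichlet(11, 7, 6, 9, 5)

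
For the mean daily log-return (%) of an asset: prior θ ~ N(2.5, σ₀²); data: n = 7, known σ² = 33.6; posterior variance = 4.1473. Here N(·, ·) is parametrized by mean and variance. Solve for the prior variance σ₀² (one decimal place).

Posterior precision equals prior precision plus data precision: 1/σ_n² = 1/σ₀² + n/σ².
So 1/σ₀² = 1/4.1473 − 7/33.6 = 0.241121 − 0.208333 = 0.032788.
Hence σ₀² = 1/0.032788 ≈ 30.5.

σ₀² = 30.5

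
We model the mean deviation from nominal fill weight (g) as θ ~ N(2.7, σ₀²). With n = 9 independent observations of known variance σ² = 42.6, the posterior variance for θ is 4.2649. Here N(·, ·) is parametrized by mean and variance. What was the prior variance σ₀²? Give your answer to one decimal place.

Posterior precision equals prior precision plus data precision: 1/σ_n² = 1/σ₀² + n/σ².
So 1/σ₀² = 1/4.2649 − 9/42.6 = 0.234472 − 0.211268 = 0.023204.
Hence σ₀² = 1/0.023204 ≈ 43.1.

σ₀² = 43.1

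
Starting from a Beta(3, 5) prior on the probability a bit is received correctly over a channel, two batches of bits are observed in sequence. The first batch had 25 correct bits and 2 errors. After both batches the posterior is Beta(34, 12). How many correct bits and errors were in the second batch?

6 correct bits and 5 errors

Sequential conjugate updates are equivalent to a single update on the pooled data, so total successes = posterior α − prior α and total failures = posterior β − prior β.
Total across both batches: 34−3=31 correct bits, 12−5=7 errors.
Subtract the first batch: 31−25=6 correct bits and 7−2=5 errors.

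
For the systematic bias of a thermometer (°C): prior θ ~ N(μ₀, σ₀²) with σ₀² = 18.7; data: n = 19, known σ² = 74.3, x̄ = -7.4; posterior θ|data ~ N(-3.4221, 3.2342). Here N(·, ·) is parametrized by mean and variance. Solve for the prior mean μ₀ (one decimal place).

μ₀ = 15.6

With known observation variance, the Normal–Normal posterior has precision τ_n = τ₀ + n/σ² and mean μ_n = (τ₀μ₀ + (n/σ²)x̄)/τ_n.
Here τ₀ = 1/18.7 = 0.053476 and τ_data = 19/74.3 = 0.255720, so τ_n = 0.309196.
Rearranging for μ₀: μ₀ = (μ_n·τ_n − τ_data·x̄)/τ₀ = (-3.4221·0.309196 − 0.255720·-7.4) / 0.053476 = 0.834228/0.053476 ≈ 15.6.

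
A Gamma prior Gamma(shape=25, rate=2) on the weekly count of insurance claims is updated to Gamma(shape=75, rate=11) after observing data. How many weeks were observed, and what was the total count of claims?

n = 9 weeks with total 50 claims

A Gamma(α, β) prior (rate parametrization) on a Poisson rate with n observations summing to S gives posterior Gamma(α+S, β+n).
Matching: Σxᵢ = 75 − 25 = 50 and n = 11 − 2 = 9.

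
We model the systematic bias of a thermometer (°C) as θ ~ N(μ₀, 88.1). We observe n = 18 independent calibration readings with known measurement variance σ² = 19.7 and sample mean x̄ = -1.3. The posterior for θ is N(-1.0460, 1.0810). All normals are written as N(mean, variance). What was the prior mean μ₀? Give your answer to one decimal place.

With known observation variance, the Normal–Normal posterior has precision τ_n = τ₀ + n/σ² and mean μ_n = (τ₀μ₀ + (n/σ²)x̄)/τ_n.
Here τ₀ = 1/88.1 = 0.011351 and τ_data = 18/19.7 = 0.913706, so τ_n = 0.925057.
Rearranging for μ₀: μ₀ = (μ_n·τ_n − τ_data·x̄)/τ₀ = (-1.0460·0.925057 − 0.913706·-1.3) / 0.011351 = 0.220208/0.011351 ≈ 19.4.

μ₀ = 19.4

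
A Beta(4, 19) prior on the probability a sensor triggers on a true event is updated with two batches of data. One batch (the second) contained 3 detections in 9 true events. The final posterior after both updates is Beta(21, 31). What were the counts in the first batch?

Sequential conjugate updates are equivalent to a single update on the pooled data, so total successes = posterior α − prior α and total failures = posterior β − prior β.
Total across both batches: 21−4=17 detections, 31−19=12 misses.
Subtract the second batch: 17−3=14 detections and 12−6=6 misses.

14 detections and 6 misses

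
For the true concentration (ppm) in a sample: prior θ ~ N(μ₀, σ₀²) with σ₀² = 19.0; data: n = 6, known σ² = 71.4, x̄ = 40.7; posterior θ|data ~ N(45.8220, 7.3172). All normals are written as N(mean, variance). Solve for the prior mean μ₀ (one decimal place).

With known observation variance, the Normal–Normal posterior has precision τ_n = τ₀ + n/σ² and mean μ_n = (τ₀μ₀ + (n/σ²)x̄)/τ_n.
Here τ₀ = 1/19.0 = 0.052632 and τ_data = 6/71.4 = 0.084034, so τ_n = 0.136666.
Rearranging for μ₀: μ₀ = (μ_n·τ_n − τ_data·x̄)/τ₀ = (45.8220·0.136666 − 0.084034·40.7) / 0.052632 = 2.842126/0.052632 ≈ 54.0.

μ₀ = 54.0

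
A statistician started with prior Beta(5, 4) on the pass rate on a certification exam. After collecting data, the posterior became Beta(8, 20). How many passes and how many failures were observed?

A Beta(a, b) prior with s successes and f failures in binomial data gives a Beta(a+s, b+f) posterior.
Match parameters: s=8−5=3, f=20−4=16.

3 passes and 16 failures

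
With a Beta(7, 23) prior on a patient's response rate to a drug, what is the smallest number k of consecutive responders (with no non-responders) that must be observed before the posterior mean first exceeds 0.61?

After k responders and 0 non-responders the posterior is Beta(7+k, 23), with mean (7+k)/(7+23+k).
Set (7+k)/(30+k) > 0.61 and solve: k > (0.61·30 − 7)/(1 − 0.61) = 28.974.
The smallest integer exceeding 28.974 is 29, and checking k=29: (36)/(59) = 0.6102 > 0.61.

k = 29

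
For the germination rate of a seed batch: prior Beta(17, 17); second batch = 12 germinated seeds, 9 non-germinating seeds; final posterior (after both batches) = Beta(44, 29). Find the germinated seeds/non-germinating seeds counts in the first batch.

15 germinated seeds and 3 non-germinating seeds

Because Beta–binomial updating is additive in the counts, the combined data contributed (α_post−α_prior, β_post−β_prior) successes and failures.
Total across both batches: 44−17=27 germinated seeds, 29−17=12 non-germinating seeds.
Subtract the second batch: 27−12=15 germinated seeds and 12−9=3 non-germinating seeds.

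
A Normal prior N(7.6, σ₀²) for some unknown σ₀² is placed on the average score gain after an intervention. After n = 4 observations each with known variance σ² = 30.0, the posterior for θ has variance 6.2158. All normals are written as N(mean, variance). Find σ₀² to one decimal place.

Posterior precision equals prior precision plus data precision: 1/σ_n² = 1/σ₀² + n/σ².
So 1/σ₀² = 1/6.2158 − 4/30.0 = 0.160880 − 0.133333 = 0.027547.
Hence σ₀² = 1/0.027547 ≈ 36.3.

σ₀² = 36.3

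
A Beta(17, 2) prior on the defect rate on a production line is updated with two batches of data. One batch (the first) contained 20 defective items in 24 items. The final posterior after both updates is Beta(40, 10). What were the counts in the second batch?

3 defective items and 4 good items

Sequential conjugate updates are equivalent to a single update on the pooled data, so total successes = posterior α − prior α and total failures = posterior β − prior β.
Total across both batches: 40−17=23 defective items, 10−2=8 good items.
Subtract the first batch: 23−20=3 defective items and 8−4=4 good items.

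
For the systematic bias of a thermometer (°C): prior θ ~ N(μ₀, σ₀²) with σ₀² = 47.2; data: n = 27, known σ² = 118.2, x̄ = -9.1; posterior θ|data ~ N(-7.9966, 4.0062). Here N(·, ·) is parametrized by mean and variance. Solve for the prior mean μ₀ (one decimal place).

The posterior mean is a precision-weighted average: μ_n = (τ₀μ₀ + τ_data·x̄)/(τ₀+τ_data), with τ₀=1/σ₀² and τ_data=n/σ².
Here τ₀ = 1/47.2 = 0.021186 and τ_data = 27/118.2 = 0.228426, so τ_n = 0.249612.
Rearranging for μ₀: μ₀ = (μ_n·τ_n − τ_data·x̄)/τ₀ = (-7.9966·0.249612 − 0.228426·-9.1) / 0.021186 = 0.082629/0.021186 ≈ 3.9.

μ₀ = 3.9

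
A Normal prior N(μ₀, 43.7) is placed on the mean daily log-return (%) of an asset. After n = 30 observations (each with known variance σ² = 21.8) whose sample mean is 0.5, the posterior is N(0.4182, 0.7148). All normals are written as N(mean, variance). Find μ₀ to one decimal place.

The posterior mean is a precision-weighted average: μ_n = (τ₀μ₀ + τ_data·x̄)/(τ₀+τ_data), with τ₀=1/σ₀² and τ_data=n/σ².
Here τ₀ = 1/43.7 = 0.022883 and τ_data = 30/21.8 = 1.376147, so τ_n = 1.399030.
Rearranging for μ₀: μ₀ = (μ_n·τ_n − τ_data·x̄)/τ₀ = (0.4182·1.399030 − 1.376147·0.5) / 0.022883 = -0.102999/0.022883 ≈ -4.5.

μ₀ = -4.5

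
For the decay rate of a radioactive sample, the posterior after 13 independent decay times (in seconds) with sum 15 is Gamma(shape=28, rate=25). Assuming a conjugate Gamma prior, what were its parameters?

For an exponential likelihood with a Gamma(α, β) prior on the rate, n observations with total T give posterior Gamma(α+n, β+T).
So α = 28 − 13 = 15 and β = 25 − 15 = 10.

Gamma(shape=15, rate=10)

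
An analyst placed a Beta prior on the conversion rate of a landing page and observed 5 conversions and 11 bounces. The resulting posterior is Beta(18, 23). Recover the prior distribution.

Beta(13, 12)

A Beta(α, β) prior with s successes and f failures in binomial data gives a Beta(α+s, β+f) posterior.
So α = 18 − 5 = 13 and β = 23 − 11 = 12.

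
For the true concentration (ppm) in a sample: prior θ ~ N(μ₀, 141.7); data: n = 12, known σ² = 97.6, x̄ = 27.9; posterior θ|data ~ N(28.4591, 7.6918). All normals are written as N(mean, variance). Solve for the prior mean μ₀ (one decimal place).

With known observation variance, the Normal–Normal posterior has precision τ_n = τ₀ + n/σ² and mean μ_n = (τ₀μ₀ + (n/σ²)x̄)/τ_n.
Here τ₀ = 1/141.7 = 0.007057 and τ_data = 12/97.6 = 0.122951, so τ_n = 0.130008.
Rearranging for μ₀: μ₀ = (μ_n·τ_n − τ_data·x̄)/τ₀ = (28.4591·0.130008 − 0.122951·27.9) / 0.007057 = 0.269578/0.007057 ≈ 38.2.

μ₀ = 38.2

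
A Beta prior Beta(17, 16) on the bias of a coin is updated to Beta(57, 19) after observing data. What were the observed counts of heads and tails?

Beta is conjugate to the binomial likelihood: posterior = Beta(α+s, β+f).
So s = 57 − 17 = 40 and f = 19 − 16 = 3.

40 heads and 3 tails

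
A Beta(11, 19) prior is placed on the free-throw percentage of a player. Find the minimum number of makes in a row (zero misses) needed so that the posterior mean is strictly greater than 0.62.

k = 21

After k makes and 0 misses the posterior is Beta(11+k, 19), with mean (11+k)/(11+19+k).
Set (11+k)/(30+k) > 0.62 and solve: k > (0.62·30 − 11)/(1 − 0.62) = 20.000.
The smallest integer exceeding 20.000 is 21.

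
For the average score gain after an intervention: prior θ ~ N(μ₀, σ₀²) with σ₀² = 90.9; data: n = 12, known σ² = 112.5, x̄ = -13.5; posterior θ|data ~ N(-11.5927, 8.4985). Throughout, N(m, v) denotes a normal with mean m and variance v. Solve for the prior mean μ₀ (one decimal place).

μ₀ = 6.9

With known observation variance, the Normal–Normal posterior has precision τ_n = τ₀ + n/σ² and mean μ_n = (τ₀μ₀ + (n/σ²)x̄)/τ_n.
Here τ₀ = 1/90.9 = 0.011001 and τ_data = 12/112.5 = 0.106667, so τ_n = 0.117668.
Rearranging for μ₀: μ₀ = (μ_n·τ_n − τ_data·x̄)/τ₀ = (-11.5927·0.117668 − 0.106667·-13.5) / 0.011001 = 0.075915/0.011001 ≈ 6.9.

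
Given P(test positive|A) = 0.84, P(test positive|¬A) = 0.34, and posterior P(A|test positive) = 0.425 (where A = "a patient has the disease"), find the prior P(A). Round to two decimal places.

P(A) = 0.23

In odds form, posterior odds = prior odds × likelihood ratio, so prior odds = posterior odds ÷ LR.
Posterior odds = 0.425/(1−0.425) = 0.7391. LR = 0.84/0.34 = 2.4706.
Prior odds = 0.7391/2.4706 = 0.2992, so P(A) = 0.2992/(1+0.2992) ≈ 0.23.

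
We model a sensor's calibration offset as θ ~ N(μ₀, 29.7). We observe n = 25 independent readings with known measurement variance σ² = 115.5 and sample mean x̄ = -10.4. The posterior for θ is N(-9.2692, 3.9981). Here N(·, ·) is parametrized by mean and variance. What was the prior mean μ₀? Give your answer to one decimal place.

μ₀ = -2.0

The posterior mean is a precision-weighted average: μ_n = (τ₀μ₀ + τ_data·x̄)/(τ₀+τ_data), with τ₀=1/σ₀² and τ_data=n/σ².
Here τ₀ = 1/29.7 = 0.033670 and τ_data = 25/115.5 = 0.216450, so τ_n = 0.250120.
Rearranging for μ₀: μ₀ = (μ_n·τ_n − τ_data·x̄)/τ₀ = (-9.2692·0.250120 − 0.216450·-10.4) / 0.033670 = -0.067332/0.033670 ≈ -2.0.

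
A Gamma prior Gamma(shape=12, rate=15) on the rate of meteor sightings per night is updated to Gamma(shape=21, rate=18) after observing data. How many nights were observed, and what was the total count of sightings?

n = 3 nights with total 9 sightings

A Gamma(α, β) prior (rate parametrization) on a Poisson rate with n observations summing to S gives posterior Gamma(α+S, β+n).
Matching: Σxᵢ = 21 − 12 = 9 and n = 18 − 15 = 3.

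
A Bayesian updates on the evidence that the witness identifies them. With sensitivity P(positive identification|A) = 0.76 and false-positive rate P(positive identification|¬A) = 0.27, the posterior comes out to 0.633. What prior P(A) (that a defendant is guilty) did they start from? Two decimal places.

In odds form, posterior odds = prior odds × likelihood ratio, so prior odds = posterior odds ÷ LR.
Posterior odds = 0.633/(1−0.633) = 1.7248. LR = 0.76/0.27 = 2.8148.
Prior odds = 1.7248/2.8148 = 0.6128, so P(A) = 0.6128/(1+0.6128) ≈ 0.38.

P(A) = 0.38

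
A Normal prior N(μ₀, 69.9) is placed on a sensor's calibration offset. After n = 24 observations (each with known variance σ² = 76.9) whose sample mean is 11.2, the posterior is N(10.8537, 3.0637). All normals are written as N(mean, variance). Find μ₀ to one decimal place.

μ₀ = 3.3

With known observation variance, the Normal–Normal posterior has precision τ_n = τ₀ + n/σ² and mean μ_n = (τ₀μ₀ + (n/σ²)x̄)/τ_n.
Here τ₀ = 1/69.9 = 0.014306 and τ_data = 24/76.9 = 0.312094, so τ_n = 0.326400.
Rearranging for μ₀: μ₀ = (μ_n·τ_n − τ_data·x̄)/τ₀ = (10.8537·0.326400 − 0.312094·11.2) / 0.014306 = 0.047195/0.014306 ≈ 3.3.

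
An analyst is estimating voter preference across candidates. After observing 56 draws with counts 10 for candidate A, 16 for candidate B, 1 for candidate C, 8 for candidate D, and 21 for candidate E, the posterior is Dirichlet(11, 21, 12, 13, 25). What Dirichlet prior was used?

For a Dirichlet(α) prior with multinomial counts c, the posterior is Dirichlet(α + c) componentwise.
Subtract each count from the matching posterior parameter: 11−10=1, 21−16=5, 12−1=11, 13−8=5, 25−21=4.

Dirichlet(1, 5, 11, 5, 4)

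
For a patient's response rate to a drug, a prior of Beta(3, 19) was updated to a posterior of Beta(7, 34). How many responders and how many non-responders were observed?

4 responders and 15 non-responders

Beta is conjugate to the binomial likelihood: posterior = Beta(α+s, β+f).
So s = 7 − 3 = 4 and f = 34 − 19 = 15.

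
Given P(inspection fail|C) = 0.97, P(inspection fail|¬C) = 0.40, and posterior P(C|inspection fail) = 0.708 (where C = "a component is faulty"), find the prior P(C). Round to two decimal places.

P(C) = 0.50

In odds form, posterior odds = prior odds × likelihood ratio, so prior odds = posterior odds ÷ LR.
Posterior odds = 0.708/(1−0.708) = 2.4247. LR = 0.97/0.40 = 2.4250.
Prior odds = 2.4247/2.4250 = 0.9999, so P(C) = 0.9999/(1+0.9999) ≈ 0.50.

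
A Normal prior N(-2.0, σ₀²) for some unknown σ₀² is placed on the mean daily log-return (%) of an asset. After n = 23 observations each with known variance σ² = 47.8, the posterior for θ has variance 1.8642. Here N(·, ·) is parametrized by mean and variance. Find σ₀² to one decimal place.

σ₀² = 18.1

Posterior precision equals prior precision plus data precision: 1/σ_n² = 1/σ₀² + n/σ².
So 1/σ₀² = 1/1.8642 − 23/47.8 = 0.536423 − 0.481172 = 0.055251.
Hence σ₀² = 1/0.055251 ≈ 18.1.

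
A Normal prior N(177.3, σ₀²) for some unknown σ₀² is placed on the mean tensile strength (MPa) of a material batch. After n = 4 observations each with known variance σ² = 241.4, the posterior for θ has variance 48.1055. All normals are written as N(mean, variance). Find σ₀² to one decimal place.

σ₀² = 237.1

For the Normal–Normal model with known σ², precisions add: τ_n = τ₀ + n/σ².
So 1/σ₀² = 1/48.1055 − 4/241.4 = 0.020788 − 0.016570 = 0.004218.
Hence σ₀² = 1/0.004218 ≈ 237.1.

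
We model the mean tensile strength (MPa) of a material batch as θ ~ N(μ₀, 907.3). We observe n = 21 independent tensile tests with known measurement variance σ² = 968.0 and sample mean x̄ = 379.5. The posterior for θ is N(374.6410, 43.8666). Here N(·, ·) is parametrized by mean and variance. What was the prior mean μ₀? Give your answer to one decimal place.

With known observation variance, the Normal–Normal posterior has precision τ_n = τ₀ + n/σ² and mean μ_n = (τ₀μ₀ + (n/σ²)x̄)/τ_n.
Here τ₀ = 1/907.3 = 0.001102 and τ_data = 21/968.0 = 0.021694, so τ_n = 0.022796.
Rearranging for μ₀: μ₀ = (μ_n·τ_n − τ_data·x̄)/τ₀ = (374.6410·0.022796 − 0.021694·379.5) / 0.001102 = 0.307443/0.001102 ≈ 279.0.

μ₀ = 279.0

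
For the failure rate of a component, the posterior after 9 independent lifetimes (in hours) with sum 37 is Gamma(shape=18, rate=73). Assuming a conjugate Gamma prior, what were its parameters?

Gamma(shape=9, rate=36)

Gamma–exponential conjugacy: posterior shape = α + n, posterior rate = β + Σtᵢ.
So α = 18 − 9 = 9 and β = 73 − 37 = 36.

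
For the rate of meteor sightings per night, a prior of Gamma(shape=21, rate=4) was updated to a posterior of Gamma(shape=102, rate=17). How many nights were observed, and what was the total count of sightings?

Gamma–Poisson conjugacy: posterior shape = α + Σxᵢ, posterior rate = β + n.
Matching: Σxᵢ = 102 − 21 = 81 and n = 17 − 4 = 13.

n = 13 nights with total 81 sightings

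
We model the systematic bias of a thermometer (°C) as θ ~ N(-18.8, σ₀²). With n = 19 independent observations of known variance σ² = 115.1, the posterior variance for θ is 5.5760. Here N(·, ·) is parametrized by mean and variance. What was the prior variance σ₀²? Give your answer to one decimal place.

Posterior precision equals prior precision plus data precision: 1/σ_n² = 1/σ₀² + n/σ².
So 1/σ₀² = 1/5.5760 − 19/115.1 = 0.179340 − 0.165074 = 0.014266.
Hence σ₀² = 1/0.014266 ≈ 70.1.

σ₀² = 70.1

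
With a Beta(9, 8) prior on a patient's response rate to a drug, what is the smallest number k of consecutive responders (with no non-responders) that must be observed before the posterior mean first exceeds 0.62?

k = 5

After k responders and 0 non-responders the posterior is Beta(9+k, 8), with mean (9+k)/(9+8+k).
Set (9+k)/(17+k) > 0.62 and solve: k > (0.62·17 − 9)/(1 − 0.62) = 4.053.
The smallest integer exceeding 4.053 is 5.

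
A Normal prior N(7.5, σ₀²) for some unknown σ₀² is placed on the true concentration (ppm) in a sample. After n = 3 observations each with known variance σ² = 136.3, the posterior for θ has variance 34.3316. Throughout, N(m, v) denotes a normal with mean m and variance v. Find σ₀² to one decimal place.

σ₀² = 140.5

Posterior precision equals prior precision plus data precision: 1/σ_n² = 1/σ₀² + n/σ².
So 1/σ₀² = 1/34.3316 − 3/136.3 = 0.029128 − 0.022010 = 0.007118.
Hence σ₀² = 1/0.007118 ≈ 140.5.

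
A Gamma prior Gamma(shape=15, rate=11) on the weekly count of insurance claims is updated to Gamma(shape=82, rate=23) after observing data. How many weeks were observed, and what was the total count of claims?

n = 12 weeks with total 67 claims

A Gamma(α, β) prior (rate parametrization) on a Poisson rate with n observations summing to S gives posterior Gamma(α+S, β+n).
Matching: Σxᵢ = 82 − 15 = 67 and n = 23 − 11 = 12.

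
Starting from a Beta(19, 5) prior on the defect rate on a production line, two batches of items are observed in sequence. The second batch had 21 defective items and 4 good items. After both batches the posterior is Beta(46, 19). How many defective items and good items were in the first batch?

Sequential conjugate updates are equivalent to a single update on the pooled data, so total successes = posterior α − prior α and total failures = posterior β − prior β.
Total across both batches: 46−19=27 defective items, 19−5=14 good items.
Subtract the second batch: 27−21=6 defective items and 14−4=10 good items.

6 defective items and 10 good items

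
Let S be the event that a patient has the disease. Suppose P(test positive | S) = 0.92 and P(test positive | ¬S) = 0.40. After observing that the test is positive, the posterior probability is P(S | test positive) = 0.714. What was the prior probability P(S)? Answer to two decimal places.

In odds form, posterior odds = prior odds × likelihood ratio, so prior odds = posterior odds ÷ LR.
Posterior odds = 0.714/(1−0.714) = 2.4965. LR = 0.92/0.40 = 2.3000.
Prior odds = 2.4965/2.3000 = 1.0854, so P(S) = 1.0854/(1+1.0854) ≈ 0.52.

P(S) = 0.52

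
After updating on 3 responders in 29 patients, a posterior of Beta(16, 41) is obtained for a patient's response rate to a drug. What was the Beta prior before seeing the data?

Under Beta–binomial conjugacy the posterior parameters are (α+s, β+f).
So α = 16 − 3 = 13 and β = 41 − 26 = 15.

Beta(13, 15)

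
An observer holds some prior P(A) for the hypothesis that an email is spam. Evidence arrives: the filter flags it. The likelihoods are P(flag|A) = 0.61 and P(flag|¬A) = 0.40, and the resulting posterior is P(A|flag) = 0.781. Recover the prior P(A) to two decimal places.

P(A) = 0.70

Bayes' rule in odds form gives O(A|E) = O(A)·[P(E|A)/P(E|¬A)], hence O(A) = O(A|E)/LR.
Posterior odds = 0.781/(1−0.781) = 3.5662. LR = 0.61/0.40 = 1.5250.
Prior odds = 3.5662/1.5250 = 2.3385, so P(A) = 2.3385/(1+2.3385) ≈ 0.70.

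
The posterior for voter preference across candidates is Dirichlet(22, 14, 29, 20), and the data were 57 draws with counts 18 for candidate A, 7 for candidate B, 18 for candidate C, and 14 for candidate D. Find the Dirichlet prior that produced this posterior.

Dirichlet(4, 7, 11, 6)

For a Dirichlet(α) prior with multinomial counts c, the posterior is Dirichlet(α + c) componentwise.
Subtract each count from the matching posterior parameter: 22−18=4, 14−7=7, 29−18=11, 20−14=6.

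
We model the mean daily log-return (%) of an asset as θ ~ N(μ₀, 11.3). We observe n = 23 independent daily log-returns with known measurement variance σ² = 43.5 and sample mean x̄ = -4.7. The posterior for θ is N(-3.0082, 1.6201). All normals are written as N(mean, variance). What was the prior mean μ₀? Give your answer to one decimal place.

μ₀ = 7.1

With known observation variance, the Normal–Normal posterior has precision τ_n = τ₀ + n/σ² and mean μ_n = (τ₀μ₀ + (n/σ²)x̄)/τ_n.
Here τ₀ = 1/11.3 = 0.088496 and τ_data = 23/43.5 = 0.528736, so τ_n = 0.617232.
Rearranging for μ₀: μ₀ = (μ_n·τ_n − τ_data·x̄)/τ₀ = (-3.0082·0.617232 − 0.528736·-4.7) / 0.088496 = 0.628302/0.088496 ≈ 7.1.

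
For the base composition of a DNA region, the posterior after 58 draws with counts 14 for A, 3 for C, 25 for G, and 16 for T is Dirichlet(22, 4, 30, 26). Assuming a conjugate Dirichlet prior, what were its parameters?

For a Dirichlet(α) prior with multinomial counts c, the posterior is Dirichlet(α + c) componentwise.
Subtract each count from the matching posterior parameter: 22−14=8, 4−3=1, 30−25=5, 26−16=10.

Dirichlet(8, 1, 5, 10)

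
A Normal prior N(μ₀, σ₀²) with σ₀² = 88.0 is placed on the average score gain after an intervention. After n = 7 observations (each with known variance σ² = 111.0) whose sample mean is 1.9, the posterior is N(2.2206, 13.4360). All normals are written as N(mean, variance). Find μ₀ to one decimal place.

The posterior mean is a precision-weighted average: μ_n = (τ₀μ₀ + τ_data·x̄)/(τ₀+τ_data), with τ₀=1/σ₀² and τ_data=n/σ².
Here τ₀ = 1/88.0 = 0.011364 and τ_data = 7/111.0 = 0.063063, so τ_n = 0.074427.
Rearranging for μ₀: μ₀ = (μ_n·τ_n − τ_data·x̄)/τ₀ = (2.2206·0.074427 − 0.063063·1.9) / 0.011364 = 0.045453/0.011364 ≈ 4.0.

μ₀ = 4.0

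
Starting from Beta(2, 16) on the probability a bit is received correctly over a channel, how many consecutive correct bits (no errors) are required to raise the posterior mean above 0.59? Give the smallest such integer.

After k correct bits and 0 errors the posterior is Beta(2+k, 16), with mean (2+k)/(2+16+k).
Set (2+k)/(18+k) > 0.59 and solve: k > (0.59·18 − 2)/(1 − 0.59) = 21.024.
The smallest integer exceeding 21.024 is 22, and checking k=22: (24)/(40) = 0.6000 > 0.59.

k = 22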